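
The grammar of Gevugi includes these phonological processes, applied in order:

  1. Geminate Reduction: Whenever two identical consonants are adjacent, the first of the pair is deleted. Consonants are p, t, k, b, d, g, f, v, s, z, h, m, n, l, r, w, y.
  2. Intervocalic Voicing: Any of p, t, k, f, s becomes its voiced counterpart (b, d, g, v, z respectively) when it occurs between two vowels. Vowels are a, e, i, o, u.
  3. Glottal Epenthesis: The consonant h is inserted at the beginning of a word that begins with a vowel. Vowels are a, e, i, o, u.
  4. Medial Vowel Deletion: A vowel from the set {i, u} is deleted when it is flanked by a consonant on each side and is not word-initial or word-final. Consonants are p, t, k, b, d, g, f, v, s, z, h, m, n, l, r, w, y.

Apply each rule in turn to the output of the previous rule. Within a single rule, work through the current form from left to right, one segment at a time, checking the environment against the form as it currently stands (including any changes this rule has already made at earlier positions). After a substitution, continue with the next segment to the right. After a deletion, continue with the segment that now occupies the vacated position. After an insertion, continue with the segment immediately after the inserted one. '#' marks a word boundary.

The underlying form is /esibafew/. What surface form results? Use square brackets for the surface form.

[hezbavew]

1 Geminate Reduction: no change — [esibafew]
2 Intervocalic Voicing: [esibafew] → [ezibavew]
3 Glottal Epenthesis: [ezibavew] → [hezibavew]
4 Medial Vowel Deletion: [hezibavew] → [hezbavew]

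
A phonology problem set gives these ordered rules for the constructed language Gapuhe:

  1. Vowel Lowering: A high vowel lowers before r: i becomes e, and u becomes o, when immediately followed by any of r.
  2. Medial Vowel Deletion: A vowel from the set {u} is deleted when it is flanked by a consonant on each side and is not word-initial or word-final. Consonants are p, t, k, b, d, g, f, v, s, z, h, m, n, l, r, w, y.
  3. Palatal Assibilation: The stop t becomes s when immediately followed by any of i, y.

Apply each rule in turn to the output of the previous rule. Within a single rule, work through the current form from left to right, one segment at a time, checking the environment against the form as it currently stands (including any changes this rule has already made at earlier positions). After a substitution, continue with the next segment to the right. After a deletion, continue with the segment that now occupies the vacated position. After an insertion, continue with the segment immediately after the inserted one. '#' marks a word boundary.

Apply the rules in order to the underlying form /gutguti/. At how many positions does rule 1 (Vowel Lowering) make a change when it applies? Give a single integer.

0

1 Vowel Lowering: no change — [gutguti]
2 Medial Vowel Deletion: [gutguti] → [gtgti]
3 Palatal Assibilation: [gtgti] → [gtgsi]
Rule 1 changed 0 position(s).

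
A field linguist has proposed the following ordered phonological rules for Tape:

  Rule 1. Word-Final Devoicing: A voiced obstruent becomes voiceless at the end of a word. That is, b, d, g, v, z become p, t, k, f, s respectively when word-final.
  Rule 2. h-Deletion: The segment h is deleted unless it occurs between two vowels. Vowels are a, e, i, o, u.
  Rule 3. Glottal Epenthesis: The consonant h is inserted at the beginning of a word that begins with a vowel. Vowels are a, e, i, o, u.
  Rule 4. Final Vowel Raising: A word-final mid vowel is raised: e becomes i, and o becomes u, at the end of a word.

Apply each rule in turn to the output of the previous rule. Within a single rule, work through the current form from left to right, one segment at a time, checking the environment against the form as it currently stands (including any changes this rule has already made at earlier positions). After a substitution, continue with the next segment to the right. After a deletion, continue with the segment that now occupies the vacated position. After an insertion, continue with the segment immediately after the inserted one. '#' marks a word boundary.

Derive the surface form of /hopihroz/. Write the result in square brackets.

[hopiros]

Rule 1 Word-Final Devoicing: [hopihroz] → [hopihros]
Rule 2 h-Deletion: [hopihros] → [opiros]
Rule 3 Glottal Epenthesis: [opiros] → [hopiros]
Rule 4 Final Vowel Raising: no change — [hopiros]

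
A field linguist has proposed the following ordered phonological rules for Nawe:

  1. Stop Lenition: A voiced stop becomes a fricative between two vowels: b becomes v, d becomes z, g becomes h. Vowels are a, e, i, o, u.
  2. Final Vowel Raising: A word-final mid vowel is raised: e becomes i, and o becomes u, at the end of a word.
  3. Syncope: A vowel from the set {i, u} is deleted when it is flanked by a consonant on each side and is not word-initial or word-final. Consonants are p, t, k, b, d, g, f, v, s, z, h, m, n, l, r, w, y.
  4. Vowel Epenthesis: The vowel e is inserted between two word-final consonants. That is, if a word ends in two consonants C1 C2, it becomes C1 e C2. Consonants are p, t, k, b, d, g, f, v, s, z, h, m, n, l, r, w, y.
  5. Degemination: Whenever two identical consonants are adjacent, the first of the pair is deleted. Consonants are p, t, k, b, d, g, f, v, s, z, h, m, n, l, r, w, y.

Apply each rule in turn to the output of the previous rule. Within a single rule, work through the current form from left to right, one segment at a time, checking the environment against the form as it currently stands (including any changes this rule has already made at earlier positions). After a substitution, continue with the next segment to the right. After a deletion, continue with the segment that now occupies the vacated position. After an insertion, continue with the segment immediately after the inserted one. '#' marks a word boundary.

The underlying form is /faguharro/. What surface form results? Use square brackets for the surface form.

[faharu]

1 Stop Lenition: [faguharro] → [fahuharro]
2 Final Vowel Raising: [fahuharro] → [fahuharru]
3 Syncope: [fahuharru] → [fahharru]
4 Vowel Epenthesis: no change — [fahharru]
5 Degemination: [fahharru] → [faharu]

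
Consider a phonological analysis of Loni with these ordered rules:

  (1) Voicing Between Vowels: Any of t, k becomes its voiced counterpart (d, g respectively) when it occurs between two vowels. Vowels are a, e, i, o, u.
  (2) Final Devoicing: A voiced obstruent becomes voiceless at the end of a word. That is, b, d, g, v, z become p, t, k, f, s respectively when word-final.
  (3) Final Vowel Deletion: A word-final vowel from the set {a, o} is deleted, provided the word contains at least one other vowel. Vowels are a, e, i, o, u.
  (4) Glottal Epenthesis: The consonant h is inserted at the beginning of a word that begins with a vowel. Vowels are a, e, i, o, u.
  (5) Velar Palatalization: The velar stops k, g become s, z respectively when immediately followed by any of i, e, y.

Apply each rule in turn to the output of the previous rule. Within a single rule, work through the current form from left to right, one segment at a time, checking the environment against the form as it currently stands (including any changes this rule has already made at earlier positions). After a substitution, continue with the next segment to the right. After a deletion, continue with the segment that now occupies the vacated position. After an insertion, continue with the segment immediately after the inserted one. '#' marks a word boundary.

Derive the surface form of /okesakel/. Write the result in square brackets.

(1) Voicing Between Vowels: [okesakel] → [ogesagel]
(2) Final Devoicing: no change — [ogesagel]
(3) Final Vowel Deletion: no change — [ogesagel]
(4) Glottal Epenthesis: [ogesagel] → [hogesagel]
(5) Velar Palatalization: [hogesagel] → [hozesazel]

[hozesazel]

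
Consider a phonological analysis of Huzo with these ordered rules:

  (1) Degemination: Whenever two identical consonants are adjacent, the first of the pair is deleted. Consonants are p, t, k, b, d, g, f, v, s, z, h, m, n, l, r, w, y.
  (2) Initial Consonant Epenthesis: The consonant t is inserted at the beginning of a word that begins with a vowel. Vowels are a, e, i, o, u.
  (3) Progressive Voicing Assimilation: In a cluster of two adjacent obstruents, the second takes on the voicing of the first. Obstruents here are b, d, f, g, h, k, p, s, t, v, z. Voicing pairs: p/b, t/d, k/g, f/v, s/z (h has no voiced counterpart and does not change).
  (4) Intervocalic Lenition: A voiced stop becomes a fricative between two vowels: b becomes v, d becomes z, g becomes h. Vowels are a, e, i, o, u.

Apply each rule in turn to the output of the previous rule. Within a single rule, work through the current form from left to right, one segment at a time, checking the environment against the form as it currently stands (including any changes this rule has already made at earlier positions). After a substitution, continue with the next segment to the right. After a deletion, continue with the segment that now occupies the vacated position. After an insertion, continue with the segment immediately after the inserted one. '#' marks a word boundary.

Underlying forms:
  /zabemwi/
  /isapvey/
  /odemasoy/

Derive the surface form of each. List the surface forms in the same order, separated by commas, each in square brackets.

/zabemwi/:
  (1) Degemination: no change — [zabemwi]
  (2) Initial Consonant Epenthesis: no change — [zabemwi]
  (3) Progressive Voicing Assimilation: no change — [zabemwi]
  (4) Intervocalic Lenition: [zabemwi] → [zavemwi]
/isapvey/:
  (1) Degemination: no change — [isapvey]
  (2) Initial Consonant Epenthesis: [isapvey] → [tisapvey]
  (3) Progressive Voicing Assimilation: [tisapvey] → [tisapfey]
  (4) Intervocalic Lenition: no change — [tisapfey]
/odemasoy/:
  (1) Degemination: no change — [odemasoy]
  (2) Initial Consonant Epenthesis: [odemasoy] → [todemasoy]
  (3) Progressive Voicing Assimilation: no change — [todemasoy]
  (4) Intervocalic Lenition: [todemasoy] → [tozemasoy]

[zavemwi], [tisapfey], [tozemasoy]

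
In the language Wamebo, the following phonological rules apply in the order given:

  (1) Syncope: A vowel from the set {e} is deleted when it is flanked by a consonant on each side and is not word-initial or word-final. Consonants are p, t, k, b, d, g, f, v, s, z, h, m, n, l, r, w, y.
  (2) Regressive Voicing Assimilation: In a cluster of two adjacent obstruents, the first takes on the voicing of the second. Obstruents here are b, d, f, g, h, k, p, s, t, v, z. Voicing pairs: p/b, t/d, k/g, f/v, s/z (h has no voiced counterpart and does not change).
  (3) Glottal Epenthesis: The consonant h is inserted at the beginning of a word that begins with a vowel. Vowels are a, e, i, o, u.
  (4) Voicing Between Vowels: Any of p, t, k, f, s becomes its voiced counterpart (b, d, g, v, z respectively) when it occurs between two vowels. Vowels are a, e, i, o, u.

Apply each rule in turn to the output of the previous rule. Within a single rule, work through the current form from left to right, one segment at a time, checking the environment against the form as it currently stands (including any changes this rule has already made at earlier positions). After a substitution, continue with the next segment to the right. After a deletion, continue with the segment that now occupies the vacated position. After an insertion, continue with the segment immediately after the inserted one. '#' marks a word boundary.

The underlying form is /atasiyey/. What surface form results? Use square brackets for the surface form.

[hadaziyy]

(1) Syncope: [atasiyey] → [atasiyy]
(2) Regressive Voicing Assimilation: no change — [atasiyy]
(3) Glottal Epenthesis: [atasiyy] → [hatasiyy]
(4) Voicing Between Vowels: [hatasiyy] → [hadaziyy]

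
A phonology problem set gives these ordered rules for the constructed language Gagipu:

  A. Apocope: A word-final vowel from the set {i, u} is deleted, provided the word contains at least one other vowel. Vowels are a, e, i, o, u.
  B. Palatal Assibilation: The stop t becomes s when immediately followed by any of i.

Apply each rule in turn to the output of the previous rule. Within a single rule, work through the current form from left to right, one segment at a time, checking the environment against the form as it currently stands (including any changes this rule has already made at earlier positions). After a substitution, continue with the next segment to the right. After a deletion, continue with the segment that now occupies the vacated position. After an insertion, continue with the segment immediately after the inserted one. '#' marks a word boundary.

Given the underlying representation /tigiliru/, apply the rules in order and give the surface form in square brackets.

[sigilir]

A Apocope: [tigiliru] → [tigilir]
B Palatal Assibilation: [tigilir] → [sigilir]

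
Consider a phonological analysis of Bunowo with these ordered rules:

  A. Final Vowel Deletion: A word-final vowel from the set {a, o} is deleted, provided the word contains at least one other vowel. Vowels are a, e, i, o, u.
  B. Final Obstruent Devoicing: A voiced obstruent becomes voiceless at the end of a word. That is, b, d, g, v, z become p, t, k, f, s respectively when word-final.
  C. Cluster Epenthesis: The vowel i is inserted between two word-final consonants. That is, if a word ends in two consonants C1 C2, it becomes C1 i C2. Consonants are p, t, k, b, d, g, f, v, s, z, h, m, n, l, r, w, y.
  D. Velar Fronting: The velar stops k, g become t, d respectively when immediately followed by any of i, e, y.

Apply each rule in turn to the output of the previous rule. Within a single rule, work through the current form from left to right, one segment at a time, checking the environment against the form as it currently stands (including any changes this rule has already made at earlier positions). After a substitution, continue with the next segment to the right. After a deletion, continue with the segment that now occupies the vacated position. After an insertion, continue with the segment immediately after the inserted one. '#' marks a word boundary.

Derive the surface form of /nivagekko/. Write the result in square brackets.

[nivadetik]

A Final Vowel Deletion: [nivagekko] → [nivagekk]
B Final Obstruent Devoicing: no change — [nivagekk]
C Cluster Epenthesis: [nivagekk] → [nivagekik]
D Velar Fronting: [nivagekik] → [nivadetik]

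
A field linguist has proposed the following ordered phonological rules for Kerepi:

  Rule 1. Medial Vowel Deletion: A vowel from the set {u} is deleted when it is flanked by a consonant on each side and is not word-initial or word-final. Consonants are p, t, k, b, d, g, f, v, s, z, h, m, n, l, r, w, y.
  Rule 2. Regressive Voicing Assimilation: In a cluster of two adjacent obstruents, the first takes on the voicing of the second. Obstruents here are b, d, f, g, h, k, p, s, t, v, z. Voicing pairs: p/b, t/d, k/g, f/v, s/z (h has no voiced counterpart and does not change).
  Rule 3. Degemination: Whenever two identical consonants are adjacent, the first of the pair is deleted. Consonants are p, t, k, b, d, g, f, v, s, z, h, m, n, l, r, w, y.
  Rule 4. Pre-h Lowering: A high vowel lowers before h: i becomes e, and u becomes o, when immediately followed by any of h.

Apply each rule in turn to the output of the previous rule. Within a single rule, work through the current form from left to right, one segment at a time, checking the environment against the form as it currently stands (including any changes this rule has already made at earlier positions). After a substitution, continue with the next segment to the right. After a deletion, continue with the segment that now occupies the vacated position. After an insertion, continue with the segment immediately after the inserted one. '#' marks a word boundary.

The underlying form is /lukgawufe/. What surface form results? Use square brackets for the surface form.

[lgawfe]

Rule 1 Medial Vowel Deletion: [lukgawufe] → [lkgawfe]
Rule 2 Regressive Voicing Assimilation: [lkgawfe] → [lggawfe]
Rule 3 Degemination: [lggawfe] → [lgawfe]
Rule 4 Pre-h Lowering: no change — [lgawfe]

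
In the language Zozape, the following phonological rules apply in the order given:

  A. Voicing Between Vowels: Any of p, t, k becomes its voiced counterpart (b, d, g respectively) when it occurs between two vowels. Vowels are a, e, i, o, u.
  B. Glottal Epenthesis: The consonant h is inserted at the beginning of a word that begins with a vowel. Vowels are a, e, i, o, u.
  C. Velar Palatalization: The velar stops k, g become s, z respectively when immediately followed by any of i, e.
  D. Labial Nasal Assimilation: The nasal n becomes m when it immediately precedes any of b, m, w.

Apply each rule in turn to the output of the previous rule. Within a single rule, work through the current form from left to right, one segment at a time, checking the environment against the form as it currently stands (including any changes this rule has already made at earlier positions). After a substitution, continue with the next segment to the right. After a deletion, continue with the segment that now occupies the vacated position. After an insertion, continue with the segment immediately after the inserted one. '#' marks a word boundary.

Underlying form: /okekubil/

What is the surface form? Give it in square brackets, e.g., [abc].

A Voicing Between Vowels: [okekubil] → [ogegubil]
B Glottal Epenthesis: [ogegubil] → [hogegubil]
C Velar Palatalization: [hogegubil] → [hozegubil]
D Labial Nasal Assimilation: no change — [hozegubil]

[hozegubil]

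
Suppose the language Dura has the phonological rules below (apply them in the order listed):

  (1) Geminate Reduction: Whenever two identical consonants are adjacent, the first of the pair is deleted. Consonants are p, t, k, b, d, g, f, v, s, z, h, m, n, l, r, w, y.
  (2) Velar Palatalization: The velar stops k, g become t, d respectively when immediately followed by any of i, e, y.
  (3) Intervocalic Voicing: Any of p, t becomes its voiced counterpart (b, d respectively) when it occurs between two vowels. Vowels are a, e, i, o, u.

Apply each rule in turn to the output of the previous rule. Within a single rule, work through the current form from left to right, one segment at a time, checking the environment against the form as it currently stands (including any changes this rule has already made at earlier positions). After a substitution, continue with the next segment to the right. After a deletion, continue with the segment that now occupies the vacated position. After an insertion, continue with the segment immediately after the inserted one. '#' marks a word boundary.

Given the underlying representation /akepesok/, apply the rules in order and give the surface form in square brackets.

(1) Geminate Reduction: no change — [akepesok]
(2) Velar Palatalization: [akepesok] → [atepesok]
(3) Intervocalic Voicing: [atepesok] → [adebesok]

[adebesok]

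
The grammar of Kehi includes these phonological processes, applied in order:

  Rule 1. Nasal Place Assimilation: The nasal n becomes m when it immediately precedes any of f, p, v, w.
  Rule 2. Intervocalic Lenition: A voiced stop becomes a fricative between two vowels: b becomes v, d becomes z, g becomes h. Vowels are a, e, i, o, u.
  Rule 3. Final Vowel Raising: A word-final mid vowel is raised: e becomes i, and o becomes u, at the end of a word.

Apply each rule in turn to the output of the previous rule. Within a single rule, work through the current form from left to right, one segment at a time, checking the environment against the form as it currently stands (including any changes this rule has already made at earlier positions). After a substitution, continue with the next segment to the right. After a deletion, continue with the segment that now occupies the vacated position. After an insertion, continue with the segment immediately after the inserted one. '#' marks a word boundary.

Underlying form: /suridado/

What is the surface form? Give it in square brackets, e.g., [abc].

[surizazu]

Rule 1 Nasal Place Assimilation: no change — [suridado]
Rule 2 Intervocalic Lenition: [suridado] → [surizazo]
Rule 3 Final Vowel Raising: [surizazo] → [surizazu]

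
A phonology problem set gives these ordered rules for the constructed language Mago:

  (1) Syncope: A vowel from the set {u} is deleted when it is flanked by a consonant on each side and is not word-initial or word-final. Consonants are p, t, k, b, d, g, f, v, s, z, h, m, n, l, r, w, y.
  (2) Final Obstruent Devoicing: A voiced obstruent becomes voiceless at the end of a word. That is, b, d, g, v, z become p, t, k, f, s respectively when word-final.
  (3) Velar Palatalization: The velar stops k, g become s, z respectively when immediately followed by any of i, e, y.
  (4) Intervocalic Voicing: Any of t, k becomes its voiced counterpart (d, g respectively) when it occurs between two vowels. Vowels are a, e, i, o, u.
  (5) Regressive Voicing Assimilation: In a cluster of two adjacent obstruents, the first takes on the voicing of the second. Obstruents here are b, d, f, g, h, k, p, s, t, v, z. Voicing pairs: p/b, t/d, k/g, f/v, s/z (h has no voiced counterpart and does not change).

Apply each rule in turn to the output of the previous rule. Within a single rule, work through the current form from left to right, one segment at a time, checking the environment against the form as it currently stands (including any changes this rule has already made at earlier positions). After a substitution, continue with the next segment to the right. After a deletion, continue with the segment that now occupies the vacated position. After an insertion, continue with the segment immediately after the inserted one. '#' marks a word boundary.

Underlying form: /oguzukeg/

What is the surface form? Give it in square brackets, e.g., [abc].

(1) Syncope: [oguzukeg] → [ogzkeg]
(2) Final Obstruent Devoicing: [ogzkeg] → [ogzkek]
(3) Velar Palatalization: [ogzkek] → [ogzsek]
(4) Intervocalic Voicing: no change — [ogzsek]
(5) Regressive Voicing Assimilation: [ogzsek] → [ogssek]

[ogssek]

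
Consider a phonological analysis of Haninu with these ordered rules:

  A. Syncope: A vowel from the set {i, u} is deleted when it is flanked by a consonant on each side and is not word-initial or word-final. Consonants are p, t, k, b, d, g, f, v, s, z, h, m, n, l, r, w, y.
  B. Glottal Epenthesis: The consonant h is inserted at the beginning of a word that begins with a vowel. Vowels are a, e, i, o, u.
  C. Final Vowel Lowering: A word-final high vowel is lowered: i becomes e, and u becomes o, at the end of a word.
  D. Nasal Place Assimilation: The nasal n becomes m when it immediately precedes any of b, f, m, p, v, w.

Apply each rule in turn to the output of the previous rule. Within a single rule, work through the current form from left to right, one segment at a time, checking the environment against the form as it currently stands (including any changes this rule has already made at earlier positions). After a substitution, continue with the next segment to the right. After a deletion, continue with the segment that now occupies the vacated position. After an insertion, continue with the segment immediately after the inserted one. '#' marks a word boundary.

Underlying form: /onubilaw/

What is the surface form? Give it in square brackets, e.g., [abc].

A Syncope: [onubilaw] → [onblaw]
B Glottal Epenthesis: [onblaw] → [honblaw]
C Final Vowel Lowering: no change — [honblaw]
D Nasal Place Assimilation: [honblaw] → [homblaw]

[homblaw]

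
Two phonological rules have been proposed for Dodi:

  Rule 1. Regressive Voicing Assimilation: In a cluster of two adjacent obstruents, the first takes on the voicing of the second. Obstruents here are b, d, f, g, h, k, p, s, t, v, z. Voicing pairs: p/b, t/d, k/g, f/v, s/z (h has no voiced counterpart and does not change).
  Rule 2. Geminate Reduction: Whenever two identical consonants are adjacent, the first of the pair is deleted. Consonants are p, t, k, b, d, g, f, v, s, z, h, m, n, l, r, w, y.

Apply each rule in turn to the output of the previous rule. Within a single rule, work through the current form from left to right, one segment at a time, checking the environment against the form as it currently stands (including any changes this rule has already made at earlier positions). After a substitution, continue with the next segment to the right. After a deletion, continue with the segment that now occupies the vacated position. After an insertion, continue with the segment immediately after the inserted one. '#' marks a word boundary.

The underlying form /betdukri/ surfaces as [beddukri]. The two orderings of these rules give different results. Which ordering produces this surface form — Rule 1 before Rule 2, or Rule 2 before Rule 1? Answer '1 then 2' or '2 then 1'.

2 then 1

Order 1 then 2:
  1 Regressive Voicing Assimilation: [betdukri] → [beddukri]
  2 Geminate Reduction: [beddukri] → [bedukri]
  result: [bedukri]
Order 2 then 1:
  2 Geminate Reduction: no change — [betdukri]
  1 Regressive Voicing Assimilation: [betdukri] → [beddukri]
  result: [beddukri]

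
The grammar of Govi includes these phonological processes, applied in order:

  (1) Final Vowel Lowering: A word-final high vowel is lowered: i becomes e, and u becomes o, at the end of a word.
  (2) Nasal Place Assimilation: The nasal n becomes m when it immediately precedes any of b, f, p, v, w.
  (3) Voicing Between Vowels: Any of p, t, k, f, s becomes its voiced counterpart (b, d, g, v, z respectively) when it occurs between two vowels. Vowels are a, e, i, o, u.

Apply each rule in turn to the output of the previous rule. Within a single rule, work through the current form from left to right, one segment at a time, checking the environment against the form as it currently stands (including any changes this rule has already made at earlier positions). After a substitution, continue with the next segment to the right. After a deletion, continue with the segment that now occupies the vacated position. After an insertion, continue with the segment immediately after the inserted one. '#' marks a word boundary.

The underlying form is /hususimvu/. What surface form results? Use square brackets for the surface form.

(1) Final Vowel Lowering: [hususimvu] → [hususimvo]
(2) Nasal Place Assimilation: no change — [hususimvo]
(3) Voicing Between Vowels: [hususimvo] → [huzuzimvo]

[huzuzimvo]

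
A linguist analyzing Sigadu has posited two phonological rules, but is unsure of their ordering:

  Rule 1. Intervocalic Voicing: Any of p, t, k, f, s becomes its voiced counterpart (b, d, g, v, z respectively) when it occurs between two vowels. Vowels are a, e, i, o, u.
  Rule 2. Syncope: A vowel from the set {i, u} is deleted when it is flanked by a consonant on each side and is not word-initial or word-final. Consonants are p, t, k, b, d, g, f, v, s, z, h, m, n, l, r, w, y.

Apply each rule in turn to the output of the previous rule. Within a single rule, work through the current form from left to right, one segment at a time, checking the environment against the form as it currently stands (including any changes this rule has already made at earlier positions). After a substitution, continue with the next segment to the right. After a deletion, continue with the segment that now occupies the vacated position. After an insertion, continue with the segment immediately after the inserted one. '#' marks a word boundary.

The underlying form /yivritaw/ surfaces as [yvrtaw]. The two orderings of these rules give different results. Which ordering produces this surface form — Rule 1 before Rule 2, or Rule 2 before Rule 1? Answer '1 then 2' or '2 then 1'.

Order 1 then 2:
  1 Intervocalic Voicing: [yivritaw] → [yivridaw]
  2 Syncope: [yivridaw] → [yvrdaw]
  result: [yvrdaw]
Order 2 then 1:
  2 Syncope: [yivritaw] → [yvrtaw]
  1 Intervocalic Voicing: no change — [yvrtaw]
  result: [yvrtaw]

2 then 1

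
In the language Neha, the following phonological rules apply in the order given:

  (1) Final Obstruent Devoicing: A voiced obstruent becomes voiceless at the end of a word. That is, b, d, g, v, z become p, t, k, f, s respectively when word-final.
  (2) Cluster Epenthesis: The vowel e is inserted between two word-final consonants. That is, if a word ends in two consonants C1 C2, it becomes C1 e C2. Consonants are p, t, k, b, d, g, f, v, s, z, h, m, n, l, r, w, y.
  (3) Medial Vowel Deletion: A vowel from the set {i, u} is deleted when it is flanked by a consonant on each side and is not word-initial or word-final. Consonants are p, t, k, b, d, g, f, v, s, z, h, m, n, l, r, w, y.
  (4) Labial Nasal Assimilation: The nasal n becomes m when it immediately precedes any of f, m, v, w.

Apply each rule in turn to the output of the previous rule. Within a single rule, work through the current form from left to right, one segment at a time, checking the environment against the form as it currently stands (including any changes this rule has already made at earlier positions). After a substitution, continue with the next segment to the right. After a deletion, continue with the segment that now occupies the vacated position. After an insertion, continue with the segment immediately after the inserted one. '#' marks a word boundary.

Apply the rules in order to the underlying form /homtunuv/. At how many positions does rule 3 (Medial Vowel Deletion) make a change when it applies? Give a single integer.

2

(1) Final Obstruent Devoicing: [homtunuv] → [homtunuf]
(2) Cluster Epenthesis: no change — [homtunuf]
(3) Medial Vowel Deletion: [homtunuf] → [homtnf]
(4) Labial Nasal Assimilation: [homtnf] → [homtmf]
Rule 3 changed 2 position(s).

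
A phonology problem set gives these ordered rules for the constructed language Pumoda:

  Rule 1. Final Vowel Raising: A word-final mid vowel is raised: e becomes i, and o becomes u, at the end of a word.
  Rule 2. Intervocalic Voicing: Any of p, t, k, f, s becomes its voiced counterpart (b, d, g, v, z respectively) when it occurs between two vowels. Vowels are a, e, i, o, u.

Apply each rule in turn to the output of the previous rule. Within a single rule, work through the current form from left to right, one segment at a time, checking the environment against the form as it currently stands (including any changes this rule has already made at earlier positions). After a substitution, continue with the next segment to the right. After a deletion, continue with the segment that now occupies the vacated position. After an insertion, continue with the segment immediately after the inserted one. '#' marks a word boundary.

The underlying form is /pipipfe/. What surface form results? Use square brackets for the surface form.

[pibipfi]

Rule 1 Final Vowel Raising: [pipipfe] → [pipipfi]
Rule 2 Intervocalic Voicing: [pipipfi] → [pibipfi]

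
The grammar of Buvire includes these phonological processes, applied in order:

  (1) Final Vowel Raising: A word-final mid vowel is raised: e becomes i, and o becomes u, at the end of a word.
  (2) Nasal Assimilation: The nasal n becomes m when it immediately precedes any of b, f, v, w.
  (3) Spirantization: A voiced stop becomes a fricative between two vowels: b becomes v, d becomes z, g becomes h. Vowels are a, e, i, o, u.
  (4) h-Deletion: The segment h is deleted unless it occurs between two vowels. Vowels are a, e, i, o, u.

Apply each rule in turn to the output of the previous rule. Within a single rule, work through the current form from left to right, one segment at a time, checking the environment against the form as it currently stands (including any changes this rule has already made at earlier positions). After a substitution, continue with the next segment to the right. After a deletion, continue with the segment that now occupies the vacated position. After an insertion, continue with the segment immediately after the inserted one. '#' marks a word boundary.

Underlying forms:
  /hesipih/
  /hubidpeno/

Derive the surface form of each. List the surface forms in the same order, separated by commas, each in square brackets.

/hesipih/:
  (1) Final Vowel Raising: no change — [hesipih]
  (2) Nasal Assimilation: no change — [hesipih]
  (3) Spirantization: no change — [hesipih]
  (4) h-Deletion: [hesipih] → [esipi]
/hubidpeno/:
  (1) Final Vowel Raising: [hubidpeno] → [hubidpenu]
  (2) Nasal Assimilation: no change — [hubidpenu]
  (3) Spirantization: [hubidpenu] → [huvidpenu]
  (4) h-Deletion: [huvidpenu] → [uvidpenu]

[esipi], [uvidpenu]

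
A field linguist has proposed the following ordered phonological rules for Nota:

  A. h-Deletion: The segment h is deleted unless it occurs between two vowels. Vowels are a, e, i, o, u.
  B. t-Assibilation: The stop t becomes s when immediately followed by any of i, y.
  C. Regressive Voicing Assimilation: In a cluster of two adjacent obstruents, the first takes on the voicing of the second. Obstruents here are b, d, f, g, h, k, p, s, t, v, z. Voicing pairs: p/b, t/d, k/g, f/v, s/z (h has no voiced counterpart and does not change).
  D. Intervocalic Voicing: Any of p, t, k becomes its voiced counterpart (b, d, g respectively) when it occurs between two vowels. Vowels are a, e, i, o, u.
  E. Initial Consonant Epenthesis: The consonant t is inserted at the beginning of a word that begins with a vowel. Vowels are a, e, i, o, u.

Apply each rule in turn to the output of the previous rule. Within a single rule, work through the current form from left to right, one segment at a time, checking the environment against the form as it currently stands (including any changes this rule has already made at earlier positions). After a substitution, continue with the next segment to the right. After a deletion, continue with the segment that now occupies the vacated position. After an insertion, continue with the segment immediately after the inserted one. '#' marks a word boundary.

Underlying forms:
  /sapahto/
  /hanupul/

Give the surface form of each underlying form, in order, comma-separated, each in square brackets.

/sapahto/:
  A h-Deletion: [sapahto] → [sapato]
  B t-Assibilation: no change — [sapato]
  C Regressive Voicing Assimilation: no change — [sapato]
  D Intervocalic Voicing: [sapato] → [sabado]
  E Initial Consonant Epenthesis: no change — [sabado]
/hanupul/:
  A h-Deletion: [hanupul] → [anupul]
  B t-Assibilation: no change — [anupul]
  C Regressive Voicing Assimilation: no change — [anupul]
  D Intervocalic Voicing: [anupul] → [anubul]
  E Initial Consonant Epenthesis: [anubul] → [tanubul]

[sabado], [tanubul]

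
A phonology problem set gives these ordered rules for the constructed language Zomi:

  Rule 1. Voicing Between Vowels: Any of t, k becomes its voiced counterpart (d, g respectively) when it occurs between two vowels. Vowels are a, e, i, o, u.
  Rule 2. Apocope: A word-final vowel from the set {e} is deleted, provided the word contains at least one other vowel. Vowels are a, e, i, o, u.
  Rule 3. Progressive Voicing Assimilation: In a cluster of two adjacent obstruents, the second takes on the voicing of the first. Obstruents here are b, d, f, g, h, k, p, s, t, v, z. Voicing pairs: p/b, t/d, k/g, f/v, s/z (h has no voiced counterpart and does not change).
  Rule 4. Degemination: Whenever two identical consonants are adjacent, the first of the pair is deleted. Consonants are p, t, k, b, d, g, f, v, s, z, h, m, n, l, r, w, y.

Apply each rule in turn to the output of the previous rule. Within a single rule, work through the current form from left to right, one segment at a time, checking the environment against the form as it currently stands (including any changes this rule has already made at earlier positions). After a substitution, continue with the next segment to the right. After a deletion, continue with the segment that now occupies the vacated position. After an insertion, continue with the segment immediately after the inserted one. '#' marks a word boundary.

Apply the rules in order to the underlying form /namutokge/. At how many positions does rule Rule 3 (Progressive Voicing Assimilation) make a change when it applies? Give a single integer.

Rule 1 Voicing Between Vowels: [namutokge] → [namudokge]
Rule 2 Apocope: [namudokge] → [namudokg]
Rule 3 Progressive Voicing Assimilation: [namudokg] → [namudokk]
Rule 4 Degemination: [namudokk] → [namudok]
Rule Rule 3 changed 1 position(s).

1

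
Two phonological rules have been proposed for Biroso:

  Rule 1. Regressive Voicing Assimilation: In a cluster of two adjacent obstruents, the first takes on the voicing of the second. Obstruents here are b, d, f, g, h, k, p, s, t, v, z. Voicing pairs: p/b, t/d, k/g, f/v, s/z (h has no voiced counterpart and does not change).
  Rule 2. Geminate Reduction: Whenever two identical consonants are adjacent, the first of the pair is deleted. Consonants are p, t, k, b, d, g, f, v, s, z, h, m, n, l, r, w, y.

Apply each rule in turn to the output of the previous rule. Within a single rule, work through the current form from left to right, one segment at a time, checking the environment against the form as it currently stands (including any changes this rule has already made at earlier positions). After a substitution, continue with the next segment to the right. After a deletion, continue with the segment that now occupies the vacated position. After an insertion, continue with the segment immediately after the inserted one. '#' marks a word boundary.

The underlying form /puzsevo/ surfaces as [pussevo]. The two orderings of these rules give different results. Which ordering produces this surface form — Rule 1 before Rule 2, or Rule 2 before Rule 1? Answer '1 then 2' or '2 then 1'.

Order 1 then 2:
  1 Regressive Voicing Assimilation: [puzsevo] → [pussevo]
  2 Geminate Reduction: [pussevo] → [pusevo]
  result: [pusevo]
Order 2 then 1:
  2 Geminate Reduction: no change — [puzsevo]
  1 Regressive Voicing Assimilation: [puzsevo] → [pussevo]
  result: [pussevo]

2 then 1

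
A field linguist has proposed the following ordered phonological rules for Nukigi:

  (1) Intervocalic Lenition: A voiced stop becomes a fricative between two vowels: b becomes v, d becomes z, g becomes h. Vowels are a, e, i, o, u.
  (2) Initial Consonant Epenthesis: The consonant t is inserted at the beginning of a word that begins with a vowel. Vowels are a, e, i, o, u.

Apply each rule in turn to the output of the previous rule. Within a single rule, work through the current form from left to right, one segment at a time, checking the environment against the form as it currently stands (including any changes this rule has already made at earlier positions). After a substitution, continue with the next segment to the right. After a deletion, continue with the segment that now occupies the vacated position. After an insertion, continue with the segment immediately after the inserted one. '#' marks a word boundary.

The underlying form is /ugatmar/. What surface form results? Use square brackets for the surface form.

[tuhatmar]

(1) Intervocalic Lenition: [ugatmar] → [uhatmar]
(2) Initial Consonant Epenthesis: [uhatmar] → [tuhatmar]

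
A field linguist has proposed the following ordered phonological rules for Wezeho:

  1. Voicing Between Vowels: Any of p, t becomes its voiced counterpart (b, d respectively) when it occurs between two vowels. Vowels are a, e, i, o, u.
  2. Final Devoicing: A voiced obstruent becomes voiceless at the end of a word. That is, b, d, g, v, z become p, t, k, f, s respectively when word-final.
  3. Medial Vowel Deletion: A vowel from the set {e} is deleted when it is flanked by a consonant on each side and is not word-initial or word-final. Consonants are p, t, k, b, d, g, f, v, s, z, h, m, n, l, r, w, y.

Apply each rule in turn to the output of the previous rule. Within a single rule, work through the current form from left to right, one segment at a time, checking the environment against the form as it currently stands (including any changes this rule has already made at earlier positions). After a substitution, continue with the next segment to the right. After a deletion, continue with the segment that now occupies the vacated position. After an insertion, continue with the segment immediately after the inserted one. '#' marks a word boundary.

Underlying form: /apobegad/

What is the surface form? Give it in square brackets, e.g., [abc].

1 Voicing Between Vowels: [apobegad] → [abobegad]
2 Final Devoicing: [abobegad] → [abobegat]
3 Medial Vowel Deletion: [abobegat] → [abobgat]

[abobgat]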